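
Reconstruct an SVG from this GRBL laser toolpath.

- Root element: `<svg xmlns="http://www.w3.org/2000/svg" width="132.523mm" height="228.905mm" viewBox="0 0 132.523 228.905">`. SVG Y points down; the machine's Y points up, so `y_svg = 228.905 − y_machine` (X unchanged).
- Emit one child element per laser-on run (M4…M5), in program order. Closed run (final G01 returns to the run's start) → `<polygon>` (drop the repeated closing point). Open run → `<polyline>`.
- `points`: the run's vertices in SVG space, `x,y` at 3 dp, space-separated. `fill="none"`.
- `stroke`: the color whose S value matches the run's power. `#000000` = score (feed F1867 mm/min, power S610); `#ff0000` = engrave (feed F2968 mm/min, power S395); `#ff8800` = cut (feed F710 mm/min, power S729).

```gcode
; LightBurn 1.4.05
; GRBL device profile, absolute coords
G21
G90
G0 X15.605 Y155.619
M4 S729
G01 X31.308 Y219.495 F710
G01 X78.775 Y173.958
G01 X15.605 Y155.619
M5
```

y_svg = 228.905 − y_m. Every run uses S729, so all elements get stroke `#ff8800` (cut).

[1] closed run; points: 15.605,73.286 31.308,9.410 78.775,54.947

<svg xmlns="http://www.w3.org/2000/svg" width="132.523mm" height="228.905mm" viewBox="0 0 132.523 228.905">
  <polygon points="15.605,73.286 31.308,9.410 78.775,54.947" fill="none" stroke="#ff8800"/>
</svg>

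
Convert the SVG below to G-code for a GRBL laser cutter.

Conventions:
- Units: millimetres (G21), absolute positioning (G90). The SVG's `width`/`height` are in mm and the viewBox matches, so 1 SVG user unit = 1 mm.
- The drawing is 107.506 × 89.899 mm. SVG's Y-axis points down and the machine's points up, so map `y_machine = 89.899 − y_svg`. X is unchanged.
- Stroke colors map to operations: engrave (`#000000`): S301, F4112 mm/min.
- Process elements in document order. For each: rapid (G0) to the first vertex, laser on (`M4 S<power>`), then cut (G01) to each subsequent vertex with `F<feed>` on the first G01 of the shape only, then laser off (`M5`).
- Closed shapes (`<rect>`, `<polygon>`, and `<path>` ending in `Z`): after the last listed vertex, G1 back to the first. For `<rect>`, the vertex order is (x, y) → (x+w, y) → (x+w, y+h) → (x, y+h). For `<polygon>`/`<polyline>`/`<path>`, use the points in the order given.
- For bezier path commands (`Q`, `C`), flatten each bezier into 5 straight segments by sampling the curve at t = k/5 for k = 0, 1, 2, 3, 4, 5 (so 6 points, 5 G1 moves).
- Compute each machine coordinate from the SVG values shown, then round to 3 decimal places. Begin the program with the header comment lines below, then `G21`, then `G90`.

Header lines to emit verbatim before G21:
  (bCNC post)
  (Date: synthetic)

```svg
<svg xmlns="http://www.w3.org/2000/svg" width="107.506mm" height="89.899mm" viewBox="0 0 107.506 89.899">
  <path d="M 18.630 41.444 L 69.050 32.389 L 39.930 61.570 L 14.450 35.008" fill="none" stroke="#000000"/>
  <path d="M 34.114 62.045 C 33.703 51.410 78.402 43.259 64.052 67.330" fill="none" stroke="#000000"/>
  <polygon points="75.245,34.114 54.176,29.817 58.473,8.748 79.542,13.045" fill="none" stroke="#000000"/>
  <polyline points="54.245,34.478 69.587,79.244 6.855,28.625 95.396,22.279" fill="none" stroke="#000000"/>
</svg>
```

(bCNC post)
(Date: synthetic)
G21
G90
G0 X18.630 Y48.455
M4 S301
G01 X69.050 Y57.510 F4112
G01 X39.930 Y28.329
G01 X14.450 Y54.891
M5
G0 X34.114 Y27.854
M4 S301
G01 X38.447 Y33.699 F4112
G01 X48.607 Y37.520
G01 X59.595 Y37.891
G01 X66.409 Y33.383
G01 X64.052 Y22.569
M5
G0 X75.245 Y55.785
M4 S301
G01 X54.176 Y60.082 F4112
G01 X58.473 Y81.151
G01 X79.542 Y76.854
G01 X75.245 Y55.785
M5
G0 X54.245 Y55.421
M4 S301
G01 X69.587 Y10.655 F4112
G01 X6.855 Y61.274
G01 X95.396 Y67.620
M5

Since the viewBox matches the mm dimensions, user units are millimetres directly. The only transform is the Y-flip y_m = 89.899 − y_svg.

Shape 1 is a open polyline drawn with `<path>`. Its stroke #000000 means engrave at S301, F4112. After flipping Y the toolpath is (18.630,48.455) → (69.050,57.510) → (39.930,28.329) → (14.450,54.891).

Shape 2 is a cubic bezier drawn with `<path>`. Its stroke #000000 means engrave at S301, F4112. After flipping Y the toolpath is (34.114,27.854) → (38.447,33.699) → (48.607,37.520) → (59.595,37.891) → (66.409,33.383) → (64.052,22.569).

Shape 3 is a regular polygon drawn with `<polygon>`. Its stroke #000000 means engrave at S301, F4112. After flipping Y the toolpath is (75.245,55.785) → (54.176,60.082) → (58.473,81.151) → (79.542,76.854) → (75.245,55.785), returning to the start.

Shape 4 is a open polyline drawn with `<polyline>`. Its stroke #000000 means engrave at S301, F4112. After flipping Y the toolpath is (54.245,55.421) → (69.587,10.655) → (6.855,61.274) → (95.396,67.620).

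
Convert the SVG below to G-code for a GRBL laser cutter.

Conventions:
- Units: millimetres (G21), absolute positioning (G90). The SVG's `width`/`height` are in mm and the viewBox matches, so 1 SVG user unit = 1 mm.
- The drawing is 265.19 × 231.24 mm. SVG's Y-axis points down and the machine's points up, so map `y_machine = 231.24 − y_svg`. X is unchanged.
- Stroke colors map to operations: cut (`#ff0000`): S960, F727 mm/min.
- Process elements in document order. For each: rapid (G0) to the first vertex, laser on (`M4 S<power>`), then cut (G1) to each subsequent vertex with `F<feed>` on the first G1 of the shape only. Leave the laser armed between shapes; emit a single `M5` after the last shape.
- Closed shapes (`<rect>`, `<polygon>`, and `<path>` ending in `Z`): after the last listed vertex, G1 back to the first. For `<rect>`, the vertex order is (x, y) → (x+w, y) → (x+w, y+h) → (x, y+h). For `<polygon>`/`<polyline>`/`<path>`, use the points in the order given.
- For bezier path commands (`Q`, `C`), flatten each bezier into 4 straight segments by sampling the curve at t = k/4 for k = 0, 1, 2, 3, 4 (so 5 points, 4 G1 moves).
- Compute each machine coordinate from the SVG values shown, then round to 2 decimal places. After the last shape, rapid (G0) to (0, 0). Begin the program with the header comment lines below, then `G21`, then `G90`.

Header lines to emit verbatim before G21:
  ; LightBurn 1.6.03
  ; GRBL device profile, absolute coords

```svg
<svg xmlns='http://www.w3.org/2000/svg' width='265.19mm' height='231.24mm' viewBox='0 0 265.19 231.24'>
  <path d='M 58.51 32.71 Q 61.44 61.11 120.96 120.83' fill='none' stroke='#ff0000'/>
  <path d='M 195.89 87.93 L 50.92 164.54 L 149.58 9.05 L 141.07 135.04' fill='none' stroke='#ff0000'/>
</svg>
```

Since the viewBox matches the mm dimensions, user units are millimetres directly. The only transform is the Y-flip y_m = 231.24 − y_svg.

Shape 1 is a quadratic bezier drawn with `<path>`. Its stroke #ff0000 means cut at S960, F727. After flipping Y the toolpath is (58.51,198.53) → (63.51,182.37) → (75.59,162.30) → (94.74,138.31) → (120.96,110.41).

Shape 2 is a open polyline drawn with `<path>`. Its stroke #ff0000 means cut at S960, F727. After flipping Y the toolpath is (195.89,143.31) → (50.92,66.70) → (149.58,222.19) → (141.07,96.20).

; LightBurn 1.6.03
; GRBL device profile, absolute coords
G21
G90
G0 X58.51 Y198.53
M4 S960
G1 X63.51 Y182.37 F727
G1 X75.59 Y162.30
G1 X94.74 Y138.31
G1 X120.96 Y110.41
G0 X195.89 Y143.31
M4 S960
G1 X50.92 Y66.70 F727
G1 X149.58 Y222.19
G1 X141.07 Y96.20
M5
G0 X0.00 Y0.00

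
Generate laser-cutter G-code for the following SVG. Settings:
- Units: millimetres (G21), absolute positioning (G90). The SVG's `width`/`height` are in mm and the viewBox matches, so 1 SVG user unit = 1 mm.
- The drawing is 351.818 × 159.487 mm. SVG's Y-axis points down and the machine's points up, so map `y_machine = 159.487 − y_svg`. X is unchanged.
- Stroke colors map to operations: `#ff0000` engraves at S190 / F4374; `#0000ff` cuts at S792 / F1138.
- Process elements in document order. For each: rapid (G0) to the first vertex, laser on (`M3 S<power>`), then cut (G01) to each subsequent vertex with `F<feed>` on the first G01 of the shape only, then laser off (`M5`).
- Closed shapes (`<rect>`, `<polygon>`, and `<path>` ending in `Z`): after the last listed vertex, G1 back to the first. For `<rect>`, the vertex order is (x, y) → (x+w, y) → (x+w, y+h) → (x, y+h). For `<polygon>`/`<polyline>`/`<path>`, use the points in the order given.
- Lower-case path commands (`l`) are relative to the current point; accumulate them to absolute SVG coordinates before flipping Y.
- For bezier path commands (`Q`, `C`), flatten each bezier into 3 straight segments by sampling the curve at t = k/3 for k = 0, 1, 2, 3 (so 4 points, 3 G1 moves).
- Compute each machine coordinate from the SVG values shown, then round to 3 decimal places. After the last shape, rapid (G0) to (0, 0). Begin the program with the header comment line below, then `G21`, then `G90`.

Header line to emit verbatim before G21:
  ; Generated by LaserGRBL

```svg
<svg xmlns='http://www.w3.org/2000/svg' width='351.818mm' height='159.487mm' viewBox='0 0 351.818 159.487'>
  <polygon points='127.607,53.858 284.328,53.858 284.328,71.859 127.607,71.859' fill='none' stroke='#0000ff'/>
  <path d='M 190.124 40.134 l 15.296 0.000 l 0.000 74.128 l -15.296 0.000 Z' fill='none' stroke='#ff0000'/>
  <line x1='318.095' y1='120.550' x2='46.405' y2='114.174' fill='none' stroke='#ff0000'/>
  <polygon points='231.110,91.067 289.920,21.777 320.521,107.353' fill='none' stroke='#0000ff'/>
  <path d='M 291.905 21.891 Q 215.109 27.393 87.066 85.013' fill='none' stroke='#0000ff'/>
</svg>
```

viewBox `0 0 351.818 159.487` with mm width/height → 1 unit = 1 mm. Flip: y_m = 159.487 − y_svg.

**Shape 1** — `<polygon>` rectangle, stroke `#0000ff` → cut (S792, F1138). Machine vertices: (127.607,105.629) → (284.328,105.629) → (284.328,87.628) → (127.607,87.628) → (127.607,105.629). Closed: final G1 returns to the first vertex.

**Shape 2** — `<path>` rectangle, stroke `#ff0000` → engrave (S190, F4374). Machine vertices: (190.124,119.353) → (205.420,119.353) → (205.420,45.225) → (190.124,45.225) → (190.124,119.353). Closed: final G1 returns to the first vertex.

**Shape 3** — `<line>` line segment, stroke `#ff0000` → engrave (S190, F4374). Machine vertices: (318.095,38.937) → (46.405,45.313). Open path.

**Shape 4** — `<polygon>` regular polygon, stroke `#0000ff` → cut (S792, F1138). Machine vertices: (231.110,68.420) → (289.920,137.710) → (320.521,52.134) → (231.110,68.420). Closed: final G1 returns to the first vertex.

**Shape 5** — `<path>` quadratic bezier, stroke `#0000ff` → cut (S792, F1138). Control points (SVG): P0=(291.905,21.891), P1=(215.109,27.393), P2=(87.066,85.013); sampled at t=k/3. Machine vertices: (291.905,137.596) → (235.014,128.137) → (166.734,107.096) → (87.066,74.474). Open path.

; Generated by LaserGRBL
G21
G90
G0 X127.607 Y105.629
M3 S792
G01 X284.328 Y105.629 F1138
G01 X284.328 Y87.628
G01 X127.607 Y87.628
G01 X127.607 Y105.629
M5
G0 X190.124 Y119.353
M3 S190
G01 X205.420 Y119.353 F4374
G01 X205.420 Y45.225
G01 X190.124 Y45.225
G01 X190.124 Y119.353
M5
G0 X318.095 Y38.937
M3 S190
G01 X46.405 Y45.313 F4374
M5
G0 X231.110 Y68.420
M3 S792
G01 X289.920 Y137.710 F1138
G01 X320.521 Y52.134
G01 X231.110 Y68.420
M5
G0 X291.905 Y137.596
M3 S792
G01 X235.014 Y128.137 F1138
G01 X166.734 Y107.096
G01 X87.066 Y74.474
M5
G0 X0.000 Y0.000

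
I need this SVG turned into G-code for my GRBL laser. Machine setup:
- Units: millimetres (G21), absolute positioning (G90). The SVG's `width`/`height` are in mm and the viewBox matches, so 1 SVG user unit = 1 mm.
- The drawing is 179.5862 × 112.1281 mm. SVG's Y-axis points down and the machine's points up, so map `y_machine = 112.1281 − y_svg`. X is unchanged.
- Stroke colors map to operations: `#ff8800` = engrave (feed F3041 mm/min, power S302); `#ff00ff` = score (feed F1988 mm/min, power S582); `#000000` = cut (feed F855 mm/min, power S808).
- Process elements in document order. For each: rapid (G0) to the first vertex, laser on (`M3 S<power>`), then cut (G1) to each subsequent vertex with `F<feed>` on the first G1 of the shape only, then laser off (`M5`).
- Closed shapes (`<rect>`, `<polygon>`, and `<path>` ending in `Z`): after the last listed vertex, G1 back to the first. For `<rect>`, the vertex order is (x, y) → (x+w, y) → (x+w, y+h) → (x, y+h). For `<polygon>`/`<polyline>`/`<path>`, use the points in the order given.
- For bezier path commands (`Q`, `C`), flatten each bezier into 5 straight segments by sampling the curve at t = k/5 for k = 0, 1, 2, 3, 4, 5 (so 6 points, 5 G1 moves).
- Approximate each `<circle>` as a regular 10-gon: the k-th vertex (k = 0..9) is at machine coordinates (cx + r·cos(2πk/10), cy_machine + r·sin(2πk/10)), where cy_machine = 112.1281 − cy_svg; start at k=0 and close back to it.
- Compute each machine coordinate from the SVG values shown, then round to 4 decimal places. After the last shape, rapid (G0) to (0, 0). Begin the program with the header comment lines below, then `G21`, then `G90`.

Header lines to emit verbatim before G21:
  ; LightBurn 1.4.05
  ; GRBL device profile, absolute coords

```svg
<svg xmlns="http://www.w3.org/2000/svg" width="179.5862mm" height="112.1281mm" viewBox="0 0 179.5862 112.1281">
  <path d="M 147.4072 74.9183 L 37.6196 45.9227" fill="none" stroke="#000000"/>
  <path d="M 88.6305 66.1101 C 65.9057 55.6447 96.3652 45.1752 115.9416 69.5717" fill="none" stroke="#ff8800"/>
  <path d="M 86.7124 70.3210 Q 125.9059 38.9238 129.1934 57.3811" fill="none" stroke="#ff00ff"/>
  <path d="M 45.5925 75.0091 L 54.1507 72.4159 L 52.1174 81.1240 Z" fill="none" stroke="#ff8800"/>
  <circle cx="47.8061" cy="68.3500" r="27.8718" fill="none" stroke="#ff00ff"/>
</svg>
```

; LightBurn 1.4.05
; GRBL device profile, absolute coords
G21
G90
G0 X147.4072 Y37.2098
M3 S808
G1 X37.6196 Y66.2054 F855
M5
G0 X88.6305 Y46.0180
M3 S302
G1 X80.8652 Y52.0188 F3041
G1 X82.7889 Y56.3468
G1 X91.3263 Y57.3282
G1 X103.4023 Y53.2893
G1 X115.9416 Y42.5564
M5
G0 X86.7124 Y41.8071
M3 S582
G1 X100.9536 Y52.3718 F1988
G1 X112.3222 Y58.9481
G1 X120.8184 Y61.5361
G1 X126.4422 Y60.1357
G1 X129.1934 Y54.7470
M5
G0 X45.5925 Y37.1190
M3 S302
G1 X54.1507 Y39.7122 F3041
G1 X52.1174 Y31.0041
G1 X45.5925 Y37.1190
M5
G0 X75.6779 Y43.7781
M3 S582
G1 X70.3549 Y60.1607 F1988
G1 X56.4190 Y70.2858
G1 X39.1932 Y70.2858
G1 X25.2573 Y60.1607
G1 X19.9343 Y43.7781
G1 X25.2573 Y27.3955
G1 X39.1932 Y17.2704
G1 X56.4190 Y17.2704
G1 X70.3549 Y27.3955
G1 X75.6779 Y43.7781
M5
G0 X0.0000 Y0.0000

1 u = 1 mm; y_m = 112.1281 − y.

[1] `<path>` line segment, #000000→cut S808 F855: (147.4072,37.2098) → (37.6196,66.2054)

[2] `<path>` cubic bezier, #ff8800→engrave S302 F3041: (88.6305,46.0180) → (80.8652,52.0188) → (82.7889,56.3468) → (91.3263,57.3282) → (103.4023,53.2893) → (115.9416,42.5564)

[3] `<path>` quadratic bezier, #ff00ff→score S582 F1988: (86.7124,41.8071) → (100.9536,52.3718) → (112.3222,58.9481) → (120.8184,61.5361) → (126.4422,60.1357) → (129.1934,54.7470)

[4] `<path>` regular polygon, #ff8800→engrave S302 F3041: (45.5925,37.1190) → (54.1507,39.7122) → (52.1174,31.0041) → (45.5925,37.1190) (closed)

[5] `<circle>` circle, #ff00ff→score S582 F1988: (75.6779,43.7781) → (70.3549,60.1607) → (56.4190,70.2858) → (39.1932,70.2858) → (25.2573,60.1607) → (19.9343,43.7781) → (25.2573,27.3955) → (39.1932,17.2704) → (56.4190,17.2704) → (70.3549,27.3955) → (75.6779,43.7781) (closed)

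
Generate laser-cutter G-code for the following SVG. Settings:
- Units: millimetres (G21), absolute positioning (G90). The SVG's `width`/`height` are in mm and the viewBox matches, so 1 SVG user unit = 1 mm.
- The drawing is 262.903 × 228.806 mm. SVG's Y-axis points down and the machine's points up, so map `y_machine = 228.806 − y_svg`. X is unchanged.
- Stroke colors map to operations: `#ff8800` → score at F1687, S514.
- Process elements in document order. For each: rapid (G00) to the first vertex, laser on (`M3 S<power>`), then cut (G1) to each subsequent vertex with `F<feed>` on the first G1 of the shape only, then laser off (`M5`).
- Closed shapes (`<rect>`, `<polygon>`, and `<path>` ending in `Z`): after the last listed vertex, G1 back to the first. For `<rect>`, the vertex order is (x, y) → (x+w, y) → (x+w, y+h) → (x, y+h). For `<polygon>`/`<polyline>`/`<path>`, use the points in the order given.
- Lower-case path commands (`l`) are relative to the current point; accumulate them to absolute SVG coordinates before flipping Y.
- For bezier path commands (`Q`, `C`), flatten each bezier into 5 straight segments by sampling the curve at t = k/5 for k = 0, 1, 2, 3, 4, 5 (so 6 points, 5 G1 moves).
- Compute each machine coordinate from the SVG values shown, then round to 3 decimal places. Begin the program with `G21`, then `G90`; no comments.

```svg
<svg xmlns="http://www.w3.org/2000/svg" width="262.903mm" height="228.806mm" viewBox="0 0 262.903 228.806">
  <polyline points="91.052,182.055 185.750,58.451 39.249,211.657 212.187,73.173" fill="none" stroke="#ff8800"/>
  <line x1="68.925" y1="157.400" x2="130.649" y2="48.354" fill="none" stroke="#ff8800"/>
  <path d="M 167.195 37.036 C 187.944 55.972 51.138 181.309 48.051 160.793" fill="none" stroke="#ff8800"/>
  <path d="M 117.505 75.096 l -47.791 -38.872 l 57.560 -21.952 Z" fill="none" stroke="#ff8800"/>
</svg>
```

G21
G90
G00 X91.052 Y46.751
M3 S514
G1 X185.750 Y170.355 F1687
G1 X39.249 Y17.149
G1 X212.187 Y155.633
M5
G00 X68.925 Y71.406
M3 S514
G1 X130.649 Y180.452 F1687
M5
G00 X167.195 Y191.770
M3 S514
G1 X163.068 Y169.658 F1687
G1 X135.109 Y134.119
G1 X97.299 Y97.259
G1 X63.619 Y71.188
G1 X48.051 Y68.013
M5
G00 X117.505 Y153.710
M3 S514
G1 X69.714 Y192.582 F1687
G1 X127.274 Y214.534
G1 X117.505 Y153.710
M5

1 u = 1 mm; y_m = 228.806 − y.

[1] `<polyline>` open polyline, #ff8800→score S514 F1687: (91.052,46.751) → (185.750,170.355) → (39.249,17.149) → (212.187,155.633)

[2] `<line>` line segment, #ff8800→score S514 F1687: (68.925,71.406) → (130.649,180.452)

[3] `<path>` cubic bezier, #ff8800→score S514 F1687: (167.195,191.770) → (163.068,169.658) → (135.109,134.119) → (97.299,97.259) → (63.619,71.188) → (48.051,68.013)

[4] `<path>` regular polygon, #ff8800→score S514 F1687: (117.505,153.710) → (69.714,192.582) → (127.274,214.534) → (117.505,153.710) (closed)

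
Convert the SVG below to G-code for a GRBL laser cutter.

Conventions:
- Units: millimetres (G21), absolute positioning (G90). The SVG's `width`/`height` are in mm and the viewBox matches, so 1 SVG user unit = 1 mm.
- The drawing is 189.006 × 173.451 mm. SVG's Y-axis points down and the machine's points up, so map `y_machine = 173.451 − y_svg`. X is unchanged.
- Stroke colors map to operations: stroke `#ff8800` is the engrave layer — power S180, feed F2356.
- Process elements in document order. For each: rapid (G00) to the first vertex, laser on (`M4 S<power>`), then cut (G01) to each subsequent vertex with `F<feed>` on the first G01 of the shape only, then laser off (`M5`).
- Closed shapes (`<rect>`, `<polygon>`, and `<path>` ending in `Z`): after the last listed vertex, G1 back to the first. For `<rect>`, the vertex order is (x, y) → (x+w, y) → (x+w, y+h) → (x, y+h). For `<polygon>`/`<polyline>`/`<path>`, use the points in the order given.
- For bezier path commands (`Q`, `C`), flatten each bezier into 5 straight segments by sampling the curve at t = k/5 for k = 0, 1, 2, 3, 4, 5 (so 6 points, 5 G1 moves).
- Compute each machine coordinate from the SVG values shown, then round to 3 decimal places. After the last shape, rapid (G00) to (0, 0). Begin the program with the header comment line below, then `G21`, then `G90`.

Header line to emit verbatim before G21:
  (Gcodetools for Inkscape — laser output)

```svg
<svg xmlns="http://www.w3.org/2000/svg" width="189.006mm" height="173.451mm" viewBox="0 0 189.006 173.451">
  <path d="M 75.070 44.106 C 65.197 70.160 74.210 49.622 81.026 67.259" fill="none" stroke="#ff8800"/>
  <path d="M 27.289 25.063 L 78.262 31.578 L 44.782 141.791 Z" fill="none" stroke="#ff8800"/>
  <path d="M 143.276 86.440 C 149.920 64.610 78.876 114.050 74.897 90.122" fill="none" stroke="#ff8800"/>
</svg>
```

viewBox `0 0 189.006 173.451` with mm width/height → 1 unit = 1 mm. Flip: y_m = 173.451 − y_svg.

**Shape 1** — `<path>` cubic bezier, stroke `#ff8800` → engrave (S180, F2356). Control points (SVG): P0=(75.070,44.106), P1=(65.197,70.160), P2=(74.210,49.622), P3=(81.026,67.259); sampled at t=k/5. Machine vertices: (75.070,129.345) → (71.244,118.626) → (70.938,115.019) → (73.142,114.457) → (76.841,112.871) → (81.026,106.192). Open path.

**Shape 2** — `<path>` closed polygon, stroke `#ff8800` → engrave (S180, F2356). Machine vertices: (27.289,148.388) → (78.262,141.873) → (44.782,31.660) → (27.289,148.388). Closed: final G1 returns to the first vertex.

**Shape 3** — `<path>` cubic bezier, stroke `#ff8800` → engrave (S180, F2356). Control points (SVG): P0=(143.276,86.440), P1=(149.920,64.610), P2=(78.876,114.050), P3=(74.897,90.122); sampled at t=k/5. Machine vertices: (143.276,87.011) → (139.098,92.714) → (123.223,88.254) → (102.599,80.575) → (84.174,76.619) → (74.897,83.329). Open path.

(Gcodetools for Inkscape — laser output)
G21
G90
G00 X75.070 Y129.345
M4 S180
G01 X71.244 Y118.626 F2356
G01 X70.938 Y115.019
G01 X73.142 Y114.457
G01 X76.841 Y112.871
G01 X81.026 Y106.192
M5
G00 X27.289 Y148.388
M4 S180
G01 X78.262 Y141.873 F2356
G01 X44.782 Y31.660
G01 X27.289 Y148.388
M5
G00 X143.276 Y87.011
M4 S180
G01 X139.098 Y92.714 F2356
G01 X123.223 Y88.254
G01 X102.599 Y80.575
G01 X84.174 Y76.619
G01 X74.897 Y83.329
M5
G00 X0.000 Y0.000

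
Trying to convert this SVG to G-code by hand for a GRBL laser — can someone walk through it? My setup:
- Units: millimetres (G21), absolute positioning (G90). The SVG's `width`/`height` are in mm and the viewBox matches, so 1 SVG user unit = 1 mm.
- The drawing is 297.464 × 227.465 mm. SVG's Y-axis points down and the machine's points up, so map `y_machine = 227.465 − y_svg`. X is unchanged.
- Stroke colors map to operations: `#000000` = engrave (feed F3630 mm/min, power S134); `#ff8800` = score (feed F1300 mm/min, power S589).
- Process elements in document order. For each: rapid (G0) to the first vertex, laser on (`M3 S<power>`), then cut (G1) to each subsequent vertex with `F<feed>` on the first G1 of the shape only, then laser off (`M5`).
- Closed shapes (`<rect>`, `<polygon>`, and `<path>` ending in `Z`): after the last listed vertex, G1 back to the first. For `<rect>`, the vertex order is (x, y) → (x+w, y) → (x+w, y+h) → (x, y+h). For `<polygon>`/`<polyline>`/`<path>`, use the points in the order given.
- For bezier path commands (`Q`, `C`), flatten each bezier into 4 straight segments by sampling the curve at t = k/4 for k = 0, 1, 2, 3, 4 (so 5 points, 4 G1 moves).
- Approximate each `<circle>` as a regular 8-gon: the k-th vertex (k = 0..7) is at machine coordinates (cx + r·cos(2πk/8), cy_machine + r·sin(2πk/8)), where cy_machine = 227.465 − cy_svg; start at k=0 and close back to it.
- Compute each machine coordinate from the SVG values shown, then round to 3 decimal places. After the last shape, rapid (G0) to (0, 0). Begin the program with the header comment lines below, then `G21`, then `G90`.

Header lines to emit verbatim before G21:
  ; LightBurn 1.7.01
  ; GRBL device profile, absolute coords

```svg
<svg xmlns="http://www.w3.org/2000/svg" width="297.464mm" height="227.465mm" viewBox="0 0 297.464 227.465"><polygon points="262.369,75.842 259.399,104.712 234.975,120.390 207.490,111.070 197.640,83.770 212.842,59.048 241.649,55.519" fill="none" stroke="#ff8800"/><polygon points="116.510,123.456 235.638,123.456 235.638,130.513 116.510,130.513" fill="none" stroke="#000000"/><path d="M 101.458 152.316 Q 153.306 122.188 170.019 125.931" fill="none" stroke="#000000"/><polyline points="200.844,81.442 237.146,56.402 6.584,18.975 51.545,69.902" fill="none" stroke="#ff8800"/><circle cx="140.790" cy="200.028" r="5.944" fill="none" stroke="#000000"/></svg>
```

; LightBurn 1.7.01
; GRBL device profile, absolute coords
G21
G90
G0 X262.369 Y151.623
M3 S589
G1 X259.399 Y122.753 F1300
G1 X234.975 Y107.075
G1 X207.490 Y116.395
G1 X197.640 Y143.695
G1 X212.842 Y168.417
G1 X241.649 Y171.946
G1 X262.369 Y151.623
M5
G0 X116.510 Y104.009
M3 S134
G1 X235.638 Y104.009 F3630
G1 X235.638 Y96.952
G1 X116.510 Y96.952
G1 X116.510 Y104.009
M5
G0 X101.458 Y75.149
M3 S134
G1 X125.186 Y88.096 F3630
G1 X144.522 Y96.809
G1 X159.467 Y101.289
G1 X170.019 Y101.534
M5
G0 X200.844 Y146.023
M3 S589
G1 X237.146 Y171.063 F1300
G1 X6.584 Y208.490
G1 X51.545 Y157.563
M5
G0 X146.734 Y27.437
M3 S134
G1 X144.993 Y31.640 F3630
G1 X140.790 Y33.381
G1 X136.587 Y31.640
G1 X134.846 Y27.437
G1 X136.587 Y23.234
G1 X140.790 Y21.493
G1 X144.993 Y23.234
G1 X146.734 Y27.437
M5
G0 X0.000 Y0.000

viewBox `0 0 297.464 227.465` with mm width/height → 1 unit = 1 mm. Flip: y_m = 227.465 − y_svg.

**Shape 1** — `<polygon>` regular polygon, stroke `#ff8800` → score (S589, F1300). Machine vertices: (262.369,151.623) → (259.399,122.753) → (234.975,107.075) → (207.490,116.395) → (197.640,143.695) → (212.842,168.417) → (241.649,171.946) → (262.369,151.623). Closed: final G1 returns to the first vertex.

**Shape 2** — `<polygon>` rectangle, stroke `#000000` → engrave (S134, F3630). Machine vertices: (116.510,104.009) → (235.638,104.009) → (235.638,96.952) → (116.510,96.952) → (116.510,104.009). Closed: final G1 returns to the first vertex.

**Shape 3** — `<path>` quadratic bezier, stroke `#000000` → engrave (S134, F3630). Control points (SVG): P0=(101.458,152.316), P1=(153.306,122.188), P2=(170.019,125.931); sampled at t=k/4. Machine vertices: (101.458,75.149) → (125.186,88.096) → (144.522,96.809) → (159.467,101.289) → (170.019,101.534). Open path.

**Shape 4** — `<polyline>` open polyline, stroke `#ff8800` → score (S589, F1300). Machine vertices: (200.844,146.023) → (237.146,171.063) → (6.584,208.490) → (51.545,157.563). Open path.

**Shape 5** — `<circle>` circle, stroke `#000000` → engrave (S134, F3630). Machine vertices: (146.734,27.437) → (144.993,31.640) → (140.790,33.381) → (136.587,31.640) → (134.846,27.437) → (136.587,23.234) → (140.790,21.493) → (144.993,23.234) → (146.734,27.437). Closed: final G1 returns to the first vertex.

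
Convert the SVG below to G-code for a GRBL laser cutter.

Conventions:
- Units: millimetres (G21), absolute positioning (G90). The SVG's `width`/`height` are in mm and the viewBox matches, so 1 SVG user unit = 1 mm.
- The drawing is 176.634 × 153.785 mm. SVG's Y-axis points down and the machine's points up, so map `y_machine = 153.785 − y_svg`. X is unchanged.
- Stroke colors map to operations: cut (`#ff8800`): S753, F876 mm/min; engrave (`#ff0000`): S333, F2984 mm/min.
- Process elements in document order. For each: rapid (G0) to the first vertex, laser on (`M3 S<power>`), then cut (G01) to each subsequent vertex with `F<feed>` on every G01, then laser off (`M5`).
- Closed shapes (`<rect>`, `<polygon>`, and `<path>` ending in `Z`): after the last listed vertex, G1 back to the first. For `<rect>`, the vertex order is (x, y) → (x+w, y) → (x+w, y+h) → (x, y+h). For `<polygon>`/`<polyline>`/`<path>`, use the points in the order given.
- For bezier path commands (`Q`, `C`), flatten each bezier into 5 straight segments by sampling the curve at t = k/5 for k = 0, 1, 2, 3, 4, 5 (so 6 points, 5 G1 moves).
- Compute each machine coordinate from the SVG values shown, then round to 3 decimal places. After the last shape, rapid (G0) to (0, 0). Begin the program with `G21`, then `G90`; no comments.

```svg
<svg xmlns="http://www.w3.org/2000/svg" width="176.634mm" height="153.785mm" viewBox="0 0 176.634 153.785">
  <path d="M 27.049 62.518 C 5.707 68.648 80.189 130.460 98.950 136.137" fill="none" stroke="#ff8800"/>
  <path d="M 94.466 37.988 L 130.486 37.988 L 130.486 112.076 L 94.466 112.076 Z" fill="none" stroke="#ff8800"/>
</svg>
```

viewBox `0 0 176.634 153.785` with mm width/height → 1 unit = 1 mm. Flip: y_m = 153.785 − y_svg.

**Shape 1** — `<path>` cubic bezier, stroke `#ff8800` → cut (S753, F876). Control points (SVG): P0=(27.049,62.518), P1=(5.707,68.648), P2=(80.189,130.460), P3=(98.950,136.137); sampled at t=k/5. Machine vertices: (27.049,91.267) → (24.530,81.802) → (37.735,64.340) → (59.390,44.249) → (82.219,26.896) → (98.950,17.648). Open path.

**Shape 2** — `<path>` rectangle, stroke `#ff8800` → cut (S753, F876). Machine vertices: (94.466,115.797) → (130.486,115.797) → (130.486,41.709) → (94.466,41.709) → (94.466,115.797). Closed: final G1 returns to the first vertex.

G21
G90
G0 X27.049 Y91.267
M3 S753
G01 X24.530 Y81.802 F876
G01 X37.735 Y64.340 F876
G01 X59.390 Y44.249 F876
G01 X82.219 Y26.896 F876
G01 X98.950 Y17.648 F876
M5
G0 X94.466 Y115.797
M3 S753
G01 X130.486 Y115.797 F876
G01 X130.486 Y41.709 F876
G01 X94.466 Y41.709 F876
G01 X94.466 Y115.797 F876
M5
G0 X0.000 Y0.000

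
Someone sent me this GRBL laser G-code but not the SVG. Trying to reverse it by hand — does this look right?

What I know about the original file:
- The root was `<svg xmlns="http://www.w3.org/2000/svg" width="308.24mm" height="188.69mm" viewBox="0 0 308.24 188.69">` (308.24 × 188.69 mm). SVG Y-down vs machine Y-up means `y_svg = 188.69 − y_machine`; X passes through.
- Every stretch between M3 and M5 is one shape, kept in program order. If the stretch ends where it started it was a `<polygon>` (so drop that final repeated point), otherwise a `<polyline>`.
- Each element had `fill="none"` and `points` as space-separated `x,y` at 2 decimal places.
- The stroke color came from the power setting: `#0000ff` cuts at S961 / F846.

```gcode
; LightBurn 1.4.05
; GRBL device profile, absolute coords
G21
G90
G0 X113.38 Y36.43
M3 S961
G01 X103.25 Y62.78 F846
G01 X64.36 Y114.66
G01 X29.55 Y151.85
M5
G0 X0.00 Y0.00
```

Machine Y-up, SVG Y-down with viewBox height 188.69, so y_svg = 188.69 − y_machine; X carries over. Every run uses S961, so all elements get stroke `#0000ff` (cut).

Run 1: The run is open, so emit a `<polyline>` with points (Y-flipped): 113.38,152.26 103.25,125.91 64.36,74.03 29.55,36.84.

<svg xmlns="http://www.w3.org/2000/svg" width="308.24mm" height="188.69mm" viewBox="0 0 308.24 188.69">
  <polyline points="113.38,152.26 103.25,125.91 64.36,74.03 29.55,36.84" fill="none" stroke="#0000ff"/>
</svg>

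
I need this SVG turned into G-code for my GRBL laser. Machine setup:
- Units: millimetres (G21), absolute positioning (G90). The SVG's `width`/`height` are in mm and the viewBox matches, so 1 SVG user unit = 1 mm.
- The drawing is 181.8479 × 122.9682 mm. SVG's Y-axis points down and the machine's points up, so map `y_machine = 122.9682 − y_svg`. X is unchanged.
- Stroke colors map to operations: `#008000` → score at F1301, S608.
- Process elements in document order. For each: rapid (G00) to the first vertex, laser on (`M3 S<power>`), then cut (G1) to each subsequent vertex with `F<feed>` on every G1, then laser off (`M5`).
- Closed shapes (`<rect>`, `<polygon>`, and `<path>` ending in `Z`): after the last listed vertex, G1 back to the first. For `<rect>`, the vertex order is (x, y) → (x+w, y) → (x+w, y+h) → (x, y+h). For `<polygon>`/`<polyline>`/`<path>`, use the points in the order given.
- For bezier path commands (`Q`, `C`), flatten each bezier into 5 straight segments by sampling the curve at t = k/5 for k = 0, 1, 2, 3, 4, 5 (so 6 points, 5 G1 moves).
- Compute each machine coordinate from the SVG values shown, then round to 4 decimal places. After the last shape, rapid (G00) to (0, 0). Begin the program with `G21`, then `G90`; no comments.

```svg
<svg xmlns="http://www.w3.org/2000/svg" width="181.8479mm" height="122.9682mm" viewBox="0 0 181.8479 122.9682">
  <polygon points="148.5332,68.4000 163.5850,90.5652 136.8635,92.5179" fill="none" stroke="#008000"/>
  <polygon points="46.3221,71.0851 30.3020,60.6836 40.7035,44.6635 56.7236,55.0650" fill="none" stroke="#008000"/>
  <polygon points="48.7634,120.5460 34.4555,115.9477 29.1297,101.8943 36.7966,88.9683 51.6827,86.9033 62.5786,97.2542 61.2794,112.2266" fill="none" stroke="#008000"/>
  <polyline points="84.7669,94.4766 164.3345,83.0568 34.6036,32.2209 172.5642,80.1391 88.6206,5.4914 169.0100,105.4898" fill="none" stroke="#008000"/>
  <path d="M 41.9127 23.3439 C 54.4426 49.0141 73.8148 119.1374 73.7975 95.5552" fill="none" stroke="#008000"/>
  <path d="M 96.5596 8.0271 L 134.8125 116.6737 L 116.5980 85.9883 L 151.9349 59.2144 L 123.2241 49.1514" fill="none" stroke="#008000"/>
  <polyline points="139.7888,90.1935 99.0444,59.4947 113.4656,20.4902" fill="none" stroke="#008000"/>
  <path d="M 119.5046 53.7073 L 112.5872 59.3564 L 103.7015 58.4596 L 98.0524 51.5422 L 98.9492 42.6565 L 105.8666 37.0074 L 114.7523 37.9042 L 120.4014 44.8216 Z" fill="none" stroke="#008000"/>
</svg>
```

Since the viewBox matches the mm dimensions, user units are millimetres directly. The only transform is the Y-flip y_m = 122.9682 − y_svg.

Shape 1 is a regular polygon drawn with `<polygon>`. Its stroke #008000 means score at S608, F1301. After flipping Y the toolpath is (148.5332,54.5682) → (163.5850,32.4030) → (136.8635,30.4503) → (148.5332,54.5682), returning to the start.

Shape 2 is a regular polygon drawn with `<polygon>`. Its stroke #008000 means score at S608, F1301. After flipping Y the toolpath is (46.3221,51.8831) → (30.3020,62.2846) → (40.7035,78.3047) → (56.7236,67.9032) → (46.3221,51.8831), returning to the start.

Shape 3 is a regular polygon drawn with `<polygon>`. Its stroke #008000 means score at S608, F1301. After flipping Y the toolpath is (48.7634,2.4222) → (34.4555,7.0205) → (29.1297,21.0739) → (36.7966,33.9999) → (51.6827,36.0649) → (62.5786,25.7140) → (61.2794,10.7416) → (48.7634,2.4222), returning to the start.

Shape 4 is a open polyline drawn with `<polyline>`. Its stroke #008000 means score at S608, F1301. After flipping Y the toolpath is (84.7669,28.4916) → (164.3345,39.9114) → (34.6036,90.7473) → (172.5642,42.8291) → (88.6206,117.4768) → (169.0100,17.4784).

Shape 5 is a cubic bezier drawn with `<path>`. Its stroke #008000 means score at S608, F1301. After flipping Y the toolpath is (41.9127,99.6243) → (50.0419,79.9931) → (58.5540,56.3247) → (66.1901,35.2508) → (71.6910,23.4031) → (73.7975,27.4130).

Shape 6 is a open polyline drawn with `<path>`. Its stroke #008000 means score at S608, F1301. After flipping Y the toolpath is (96.5596,114.9411) → (134.8125,6.2945) → (116.5980,36.9799) → (151.9349,63.7538) → (123.2241,73.8168).

Shape 7 is a open polyline drawn with `<polyline>`. Its stroke #008000 means score at S608, F1301. After flipping Y the toolpath is (139.7888,32.7747) → (99.0444,63.4735) → (113.4656,102.4780).

Shape 8 is a regular polygon drawn with `<path>`. Its stroke #008000 means score at S608, F1301. After flipping Y the toolpath is (119.5046,69.2609) → (112.5872,63.6118) → (103.7015,64.5086) → (98.0524,71.4260) → (98.9492,80.3117) → (105.8666,85.9608) → (114.7523,85.0640) → (120.4014,78.1466) → (119.5046,69.2609), returning to the start.

G21
G90
G00 X148.5332 Y54.5682
M3 S608
G1 X163.5850 Y32.4030 F1301
G1 X136.8635 Y30.4503 F1301
G1 X148.5332 Y54.5682 F1301
M5
G00 X46.3221 Y51.8831
M3 S608
G1 X30.3020 Y62.2846 F1301
G1 X40.7035 Y78.3047 F1301
G1 X56.7236 Y67.9032 F1301
G1 X46.3221 Y51.8831 F1301
M5
G00 X48.7634 Y2.4222
M3 S608
G1 X34.4555 Y7.0205 F1301
G1 X29.1297 Y21.0739 F1301
G1 X36.7966 Y33.9999 F1301
G1 X51.6827 Y36.0649 F1301
G1 X62.5786 Y25.7140 F1301
G1 X61.2794 Y10.7416 F1301
G1 X48.7634 Y2.4222 F1301
M5
G00 X84.7669 Y28.4916
M3 S608
G1 X164.3345 Y39.9114 F1301
G1 X34.6036 Y90.7473 F1301
G1 X172.5642 Y42.8291 F1301
G1 X88.6206 Y117.4768 F1301
G1 X169.0100 Y17.4784 F1301
M5
G00 X41.9127 Y99.6243
M3 S608
G1 X50.0419 Y79.9931 F1301
G1 X58.5540 Y56.3247 F1301
G1 X66.1901 Y35.2508 F1301
G1 X71.6910 Y23.4031 F1301
G1 X73.7975 Y27.4130 F1301
M5
G00 X96.5596 Y114.9411
M3 S608
G1 X134.8125 Y6.2945 F1301
G1 X116.5980 Y36.9799 F1301
G1 X151.9349 Y63.7538 F1301
G1 X123.2241 Y73.8168 F1301
M5
G00 X139.7888 Y32.7747
M3 S608
G1 X99.0444 Y63.4735 F1301
G1 X113.4656 Y102.4780 F1301
M5
G00 X119.5046 Y69.2609
M3 S608
G1 X112.5872 Y63.6118 F1301
G1 X103.7015 Y64.5086 F1301
G1 X98.0524 Y71.4260 F1301
G1 X98.9492 Y80.3117 F1301
G1 X105.8666 Y85.9608 F1301
G1 X114.7523 Y85.0640 F1301
G1 X120.4014 Y78.1466 F1301
G1 X119.5046 Y69.2609 F1301
M5
G00 X0.0000 Y0.0000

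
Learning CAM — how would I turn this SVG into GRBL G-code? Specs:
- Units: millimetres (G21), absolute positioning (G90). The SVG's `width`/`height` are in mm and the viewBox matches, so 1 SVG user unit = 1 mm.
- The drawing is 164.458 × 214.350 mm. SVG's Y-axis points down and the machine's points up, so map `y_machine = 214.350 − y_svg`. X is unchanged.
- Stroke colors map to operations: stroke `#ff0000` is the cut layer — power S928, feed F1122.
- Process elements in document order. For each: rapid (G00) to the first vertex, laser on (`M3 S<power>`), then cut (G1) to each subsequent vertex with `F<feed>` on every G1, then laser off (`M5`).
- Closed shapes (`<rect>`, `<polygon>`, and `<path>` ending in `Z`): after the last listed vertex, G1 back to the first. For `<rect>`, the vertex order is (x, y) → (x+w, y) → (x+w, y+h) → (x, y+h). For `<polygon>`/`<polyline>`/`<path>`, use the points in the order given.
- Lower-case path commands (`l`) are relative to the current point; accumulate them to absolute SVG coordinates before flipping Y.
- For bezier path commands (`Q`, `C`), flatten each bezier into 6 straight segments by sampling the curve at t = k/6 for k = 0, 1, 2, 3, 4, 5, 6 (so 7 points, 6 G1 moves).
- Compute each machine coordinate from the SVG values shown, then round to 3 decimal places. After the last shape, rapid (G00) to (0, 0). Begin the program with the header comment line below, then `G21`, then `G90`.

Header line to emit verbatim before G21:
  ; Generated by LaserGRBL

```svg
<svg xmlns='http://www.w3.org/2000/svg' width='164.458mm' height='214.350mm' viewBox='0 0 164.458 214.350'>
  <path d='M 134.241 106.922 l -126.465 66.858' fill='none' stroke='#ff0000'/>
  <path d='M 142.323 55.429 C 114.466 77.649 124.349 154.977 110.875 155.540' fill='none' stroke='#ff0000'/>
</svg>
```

1 u = 1 mm; y_m = 214.350 − y.

[1] `<path>` line segment, #ff0000→cut S928 F1122: (134.241,107.428) → (7.776,40.570)

[2] `<path>` cubic bezier, #ff0000→cut S928 F1122: (142.323,158.921) → (131.257,143.829) → (124.783,123.216) → (121.205,100.744) → (118.826,80.077) → (115.948,64.878) → (110.875,58.810)

; Generated by LaserGRBL
G21
G90
G00 X134.241 Y107.428
M3 S928
G1 X7.776 Y40.570 F1122
M5
G00 X142.323 Y158.921
M3 S928
G1 X131.257 Y143.829 F1122
G1 X124.783 Y123.216 F1122
G1 X121.205 Y100.744 F1122
G1 X118.826 Y80.077 F1122
G1 X115.948 Y64.878 F1122
G1 X110.875 Y58.810 F1122
M5
G00 X0.000 Y0.000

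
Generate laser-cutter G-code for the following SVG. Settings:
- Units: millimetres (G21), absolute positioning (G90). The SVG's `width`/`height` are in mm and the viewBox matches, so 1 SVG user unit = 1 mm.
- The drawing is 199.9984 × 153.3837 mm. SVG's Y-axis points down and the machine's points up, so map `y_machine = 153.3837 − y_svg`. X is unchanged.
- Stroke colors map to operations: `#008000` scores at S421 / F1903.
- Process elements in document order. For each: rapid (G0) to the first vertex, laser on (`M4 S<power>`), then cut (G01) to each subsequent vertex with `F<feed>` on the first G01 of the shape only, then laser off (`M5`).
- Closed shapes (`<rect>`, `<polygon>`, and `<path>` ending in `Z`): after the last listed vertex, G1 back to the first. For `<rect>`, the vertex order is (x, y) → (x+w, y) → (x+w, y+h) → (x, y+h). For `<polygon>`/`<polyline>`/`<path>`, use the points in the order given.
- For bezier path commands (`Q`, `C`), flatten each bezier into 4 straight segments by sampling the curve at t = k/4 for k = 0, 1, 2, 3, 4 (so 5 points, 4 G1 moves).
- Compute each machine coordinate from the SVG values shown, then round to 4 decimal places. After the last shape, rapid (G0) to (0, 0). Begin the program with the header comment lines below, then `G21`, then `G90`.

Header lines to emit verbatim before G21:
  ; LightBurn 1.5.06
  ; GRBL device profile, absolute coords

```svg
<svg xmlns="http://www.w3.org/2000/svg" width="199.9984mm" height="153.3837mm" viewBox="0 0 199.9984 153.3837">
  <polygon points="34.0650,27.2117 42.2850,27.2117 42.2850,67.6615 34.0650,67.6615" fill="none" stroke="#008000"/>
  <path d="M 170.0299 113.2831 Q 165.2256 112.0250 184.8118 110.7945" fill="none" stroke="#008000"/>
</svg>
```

viewBox `0 0 199.9984 153.3837` with mm width/height → 1 unit = 1 mm. Flip: y_m = 153.3837 − y_svg.

**Shape 1** — `<polygon>` rectangle, stroke `#008000` → score (S421, F1903). Machine vertices: (34.0650,126.1720) → (42.2850,126.1720) → (42.2850,85.7222) → (34.0650,85.7222) → (34.0650,126.1720). Closed: final G1 returns to the first vertex.

**Shape 2** — `<path>` quadratic bezier, stroke `#008000` → score (S421, F1903). Control points (SVG): P0=(170.0299,113.2831), P1=(165.2256,112.0250), P2=(184.8118,110.7945); sampled at t=k/4. Machine vertices: (170.0299,40.1006) → (169.1522,40.7279) → (171.3232,41.3518) → (176.5431,41.9722) → (184.8118,42.5892). Open path.

; LightBurn 1.5.06
; GRBL device profile, absolute coords
G21
G90
G0 X34.0650 Y126.1720
M4 S421
G01 X42.2850 Y126.1720 F1903
G01 X42.2850 Y85.7222
G01 X34.0650 Y85.7222
G01 X34.0650 Y126.1720
M5
G0 X170.0299 Y40.1006
M4 S421
G01 X169.1522 Y40.7279 F1903
G01 X171.3232 Y41.3518
G01 X176.5431 Y41.9722
G01 X184.8118 Y42.5892
M5
G0 X0.0000 Y0.0000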